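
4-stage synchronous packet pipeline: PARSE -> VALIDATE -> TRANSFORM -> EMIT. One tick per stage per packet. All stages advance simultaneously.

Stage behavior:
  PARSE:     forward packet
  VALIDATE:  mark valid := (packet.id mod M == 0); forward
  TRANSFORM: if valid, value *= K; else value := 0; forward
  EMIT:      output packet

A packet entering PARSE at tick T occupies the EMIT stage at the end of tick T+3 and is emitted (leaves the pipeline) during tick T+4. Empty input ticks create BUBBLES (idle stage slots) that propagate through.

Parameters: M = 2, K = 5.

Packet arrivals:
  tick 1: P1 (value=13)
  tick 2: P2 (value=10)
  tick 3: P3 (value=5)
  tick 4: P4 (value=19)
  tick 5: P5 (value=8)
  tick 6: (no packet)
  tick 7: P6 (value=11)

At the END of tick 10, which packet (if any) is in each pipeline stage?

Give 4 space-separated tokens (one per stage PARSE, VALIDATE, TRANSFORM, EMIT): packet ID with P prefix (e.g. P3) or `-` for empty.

Answer: - - - P6

Derivation:
Tick 1: [PARSE:P1(v=13,ok=F), VALIDATE:-, TRANSFORM:-, EMIT:-] out:-; in:P1
Tick 2: [PARSE:P2(v=10,ok=F), VALIDATE:P1(v=13,ok=F), TRANSFORM:-, EMIT:-] out:-; in:P2
Tick 3: [PARSE:P3(v=5,ok=F), VALIDATE:P2(v=10,ok=T), TRANSFORM:P1(v=0,ok=F), EMIT:-] out:-; in:P3
Tick 4: [PARSE:P4(v=19,ok=F), VALIDATE:P3(v=5,ok=F), TRANSFORM:P2(v=50,ok=T), EMIT:P1(v=0,ok=F)] out:-; in:P4
Tick 5: [PARSE:P5(v=8,ok=F), VALIDATE:P4(v=19,ok=T), TRANSFORM:P3(v=0,ok=F), EMIT:P2(v=50,ok=T)] out:P1(v=0); in:P5
Tick 6: [PARSE:-, VALIDATE:P5(v=8,ok=F), TRANSFORM:P4(v=95,ok=T), EMIT:P3(v=0,ok=F)] out:P2(v=50); in:-
Tick 7: [PARSE:P6(v=11,ok=F), VALIDATE:-, TRANSFORM:P5(v=0,ok=F), EMIT:P4(v=95,ok=T)] out:P3(v=0); in:P6
Tick 8: [PARSE:-, VALIDATE:P6(v=11,ok=T), TRANSFORM:-, EMIT:P5(v=0,ok=F)] out:P4(v=95); in:-
Tick 9: [PARSE:-, VALIDATE:-, TRANSFORM:P6(v=55,ok=T), EMIT:-] out:P5(v=0); in:-
Tick 10: [PARSE:-, VALIDATE:-, TRANSFORM:-, EMIT:P6(v=55,ok=T)] out:-; in:-
At end of tick 10: ['-', '-', '-', 'P6']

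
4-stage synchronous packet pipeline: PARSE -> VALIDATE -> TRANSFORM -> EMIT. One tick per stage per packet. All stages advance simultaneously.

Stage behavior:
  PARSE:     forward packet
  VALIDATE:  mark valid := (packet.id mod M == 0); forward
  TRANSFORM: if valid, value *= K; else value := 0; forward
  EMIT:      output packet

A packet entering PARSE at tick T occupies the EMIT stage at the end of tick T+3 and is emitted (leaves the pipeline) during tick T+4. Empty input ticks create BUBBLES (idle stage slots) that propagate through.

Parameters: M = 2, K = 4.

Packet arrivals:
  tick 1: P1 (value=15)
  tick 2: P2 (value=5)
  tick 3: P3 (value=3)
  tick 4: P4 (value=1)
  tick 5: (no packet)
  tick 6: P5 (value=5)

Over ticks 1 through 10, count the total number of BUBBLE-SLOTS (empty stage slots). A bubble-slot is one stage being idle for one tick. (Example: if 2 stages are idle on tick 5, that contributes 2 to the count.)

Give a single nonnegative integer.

Answer: 20

Derivation:
Tick 1: [PARSE:P1(v=15,ok=F), VALIDATE:-, TRANSFORM:-, EMIT:-] out:-; bubbles=3
Tick 2: [PARSE:P2(v=5,ok=F), VALIDATE:P1(v=15,ok=F), TRANSFORM:-, EMIT:-] out:-; bubbles=2
Tick 3: [PARSE:P3(v=3,ok=F), VALIDATE:P2(v=5,ok=T), TRANSFORM:P1(v=0,ok=F), EMIT:-] out:-; bubbles=1
Tick 4: [PARSE:P4(v=1,ok=F), VALIDATE:P3(v=3,ok=F), TRANSFORM:P2(v=20,ok=T), EMIT:P1(v=0,ok=F)] out:-; bubbles=0
Tick 5: [PARSE:-, VALIDATE:P4(v=1,ok=T), TRANSFORM:P3(v=0,ok=F), EMIT:P2(v=20,ok=T)] out:P1(v=0); bubbles=1
Tick 6: [PARSE:P5(v=5,ok=F), VALIDATE:-, TRANSFORM:P4(v=4,ok=T), EMIT:P3(v=0,ok=F)] out:P2(v=20); bubbles=1
Tick 7: [PARSE:-, VALIDATE:P5(v=5,ok=F), TRANSFORM:-, EMIT:P4(v=4,ok=T)] out:P3(v=0); bubbles=2
Tick 8: [PARSE:-, VALIDATE:-, TRANSFORM:P5(v=0,ok=F), EMIT:-] out:P4(v=4); bubbles=3
Tick 9: [PARSE:-, VALIDATE:-, TRANSFORM:-, EMIT:P5(v=0,ok=F)] out:-; bubbles=3
Tick 10: [PARSE:-, VALIDATE:-, TRANSFORM:-, EMIT:-] out:P5(v=0); bubbles=4
Total bubble-slots: 20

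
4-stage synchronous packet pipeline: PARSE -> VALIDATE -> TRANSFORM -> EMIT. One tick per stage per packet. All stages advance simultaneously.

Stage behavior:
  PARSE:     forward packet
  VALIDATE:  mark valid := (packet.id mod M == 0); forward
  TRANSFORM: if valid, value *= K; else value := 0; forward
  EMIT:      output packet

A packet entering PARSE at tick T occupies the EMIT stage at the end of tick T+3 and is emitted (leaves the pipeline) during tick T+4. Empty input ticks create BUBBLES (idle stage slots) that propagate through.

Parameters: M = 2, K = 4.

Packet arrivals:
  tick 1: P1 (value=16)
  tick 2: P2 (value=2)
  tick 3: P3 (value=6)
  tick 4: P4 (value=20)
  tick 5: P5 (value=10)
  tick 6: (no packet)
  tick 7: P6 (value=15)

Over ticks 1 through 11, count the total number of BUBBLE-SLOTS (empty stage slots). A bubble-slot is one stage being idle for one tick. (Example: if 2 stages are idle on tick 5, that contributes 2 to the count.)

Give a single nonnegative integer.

Tick 1: [PARSE:P1(v=16,ok=F), VALIDATE:-, TRANSFORM:-, EMIT:-] out:-; bubbles=3
Tick 2: [PARSE:P2(v=2,ok=F), VALIDATE:P1(v=16,ok=F), TRANSFORM:-, EMIT:-] out:-; bubbles=2
Tick 3: [PARSE:P3(v=6,ok=F), VALIDATE:P2(v=2,ok=T), TRANSFORM:P1(v=0,ok=F), EMIT:-] out:-; bubbles=1
Tick 4: [PARSE:P4(v=20,ok=F), VALIDATE:P3(v=6,ok=F), TRANSFORM:P2(v=8,ok=T), EMIT:P1(v=0,ok=F)] out:-; bubbles=0
Tick 5: [PARSE:P5(v=10,ok=F), VALIDATE:P4(v=20,ok=T), TRANSFORM:P3(v=0,ok=F), EMIT:P2(v=8,ok=T)] out:P1(v=0); bubbles=0
Tick 6: [PARSE:-, VALIDATE:P5(v=10,ok=F), TRANSFORM:P4(v=80,ok=T), EMIT:P3(v=0,ok=F)] out:P2(v=8); bubbles=1
Tick 7: [PARSE:P6(v=15,ok=F), VALIDATE:-, TRANSFORM:P5(v=0,ok=F), EMIT:P4(v=80,ok=T)] out:P3(v=0); bubbles=1
Tick 8: [PARSE:-, VALIDATE:P6(v=15,ok=T), TRANSFORM:-, EMIT:P5(v=0,ok=F)] out:P4(v=80); bubbles=2
Tick 9: [PARSE:-, VALIDATE:-, TRANSFORM:P6(v=60,ok=T), EMIT:-] out:P5(v=0); bubbles=3
Tick 10: [PARSE:-, VALIDATE:-, TRANSFORM:-, EMIT:P6(v=60,ok=T)] out:-; bubbles=3
Tick 11: [PARSE:-, VALIDATE:-, TRANSFORM:-, EMIT:-] out:P6(v=60); bubbles=4
Total bubble-slots: 20

Answer: 20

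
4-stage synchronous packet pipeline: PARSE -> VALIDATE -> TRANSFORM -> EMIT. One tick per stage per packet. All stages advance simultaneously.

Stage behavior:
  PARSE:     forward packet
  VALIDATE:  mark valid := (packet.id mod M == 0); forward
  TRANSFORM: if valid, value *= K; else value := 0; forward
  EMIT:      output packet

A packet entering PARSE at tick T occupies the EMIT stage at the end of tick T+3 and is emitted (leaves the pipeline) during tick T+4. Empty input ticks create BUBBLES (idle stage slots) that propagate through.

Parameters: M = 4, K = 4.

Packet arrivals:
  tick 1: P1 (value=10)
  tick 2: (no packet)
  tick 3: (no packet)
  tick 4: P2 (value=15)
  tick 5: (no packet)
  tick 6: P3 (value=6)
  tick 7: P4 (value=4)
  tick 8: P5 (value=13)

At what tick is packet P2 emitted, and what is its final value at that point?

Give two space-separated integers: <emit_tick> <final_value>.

Tick 1: [PARSE:P1(v=10,ok=F), VALIDATE:-, TRANSFORM:-, EMIT:-] out:-; in:P1
Tick 2: [PARSE:-, VALIDATE:P1(v=10,ok=F), TRANSFORM:-, EMIT:-] out:-; in:-
Tick 3: [PARSE:-, VALIDATE:-, TRANSFORM:P1(v=0,ok=F), EMIT:-] out:-; in:-
Tick 4: [PARSE:P2(v=15,ok=F), VALIDATE:-, TRANSFORM:-, EMIT:P1(v=0,ok=F)] out:-; in:P2
Tick 5: [PARSE:-, VALIDATE:P2(v=15,ok=F), TRANSFORM:-, EMIT:-] out:P1(v=0); in:-
Tick 6: [PARSE:P3(v=6,ok=F), VALIDATE:-, TRANSFORM:P2(v=0,ok=F), EMIT:-] out:-; in:P3
Tick 7: [PARSE:P4(v=4,ok=F), VALIDATE:P3(v=6,ok=F), TRANSFORM:-, EMIT:P2(v=0,ok=F)] out:-; in:P4
Tick 8: [PARSE:P5(v=13,ok=F), VALIDATE:P4(v=4,ok=T), TRANSFORM:P3(v=0,ok=F), EMIT:-] out:P2(v=0); in:P5
Tick 9: [PARSE:-, VALIDATE:P5(v=13,ok=F), TRANSFORM:P4(v=16,ok=T), EMIT:P3(v=0,ok=F)] out:-; in:-
Tick 10: [PARSE:-, VALIDATE:-, TRANSFORM:P5(v=0,ok=F), EMIT:P4(v=16,ok=T)] out:P3(v=0); in:-
Tick 11: [PARSE:-, VALIDATE:-, TRANSFORM:-, EMIT:P5(v=0,ok=F)] out:P4(v=16); in:-
Tick 12: [PARSE:-, VALIDATE:-, TRANSFORM:-, EMIT:-] out:P5(v=0); in:-
P2: arrives tick 4, valid=False (id=2, id%4=2), emit tick 8, final value 0

Answer: 8 0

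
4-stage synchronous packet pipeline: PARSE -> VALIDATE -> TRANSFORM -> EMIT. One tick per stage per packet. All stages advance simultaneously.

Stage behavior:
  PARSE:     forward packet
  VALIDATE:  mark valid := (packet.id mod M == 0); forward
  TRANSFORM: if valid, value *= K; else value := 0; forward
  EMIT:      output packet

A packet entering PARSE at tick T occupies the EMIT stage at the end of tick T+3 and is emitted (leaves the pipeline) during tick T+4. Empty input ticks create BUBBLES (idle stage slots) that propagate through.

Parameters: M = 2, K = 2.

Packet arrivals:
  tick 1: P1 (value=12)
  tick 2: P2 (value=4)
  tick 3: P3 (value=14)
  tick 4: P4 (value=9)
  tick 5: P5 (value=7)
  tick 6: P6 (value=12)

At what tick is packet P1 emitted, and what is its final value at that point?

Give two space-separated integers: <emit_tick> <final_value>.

Tick 1: [PARSE:P1(v=12,ok=F), VALIDATE:-, TRANSFORM:-, EMIT:-] out:-; in:P1
Tick 2: [PARSE:P2(v=4,ok=F), VALIDATE:P1(v=12,ok=F), TRANSFORM:-, EMIT:-] out:-; in:P2
Tick 3: [PARSE:P3(v=14,ok=F), VALIDATE:P2(v=4,ok=T), TRANSFORM:P1(v=0,ok=F), EMIT:-] out:-; in:P3
Tick 4: [PARSE:P4(v=9,ok=F), VALIDATE:P3(v=14,ok=F), TRANSFORM:P2(v=8,ok=T), EMIT:P1(v=0,ok=F)] out:-; in:P4
Tick 5: [PARSE:P5(v=7,ok=F), VALIDATE:P4(v=9,ok=T), TRANSFORM:P3(v=0,ok=F), EMIT:P2(v=8,ok=T)] out:P1(v=0); in:P5
Tick 6: [PARSE:P6(v=12,ok=F), VALIDATE:P5(v=7,ok=F), TRANSFORM:P4(v=18,ok=T), EMIT:P3(v=0,ok=F)] out:P2(v=8); in:P6
Tick 7: [PARSE:-, VALIDATE:P6(v=12,ok=T), TRANSFORM:P5(v=0,ok=F), EMIT:P4(v=18,ok=T)] out:P3(v=0); in:-
Tick 8: [PARSE:-, VALIDATE:-, TRANSFORM:P6(v=24,ok=T), EMIT:P5(v=0,ok=F)] out:P4(v=18); in:-
Tick 9: [PARSE:-, VALIDATE:-, TRANSFORM:-, EMIT:P6(v=24,ok=T)] out:P5(v=0); in:-
Tick 10: [PARSE:-, VALIDATE:-, TRANSFORM:-, EMIT:-] out:P6(v=24); in:-
P1: arrives tick 1, valid=False (id=1, id%2=1), emit tick 5, final value 0

Answer: 5 0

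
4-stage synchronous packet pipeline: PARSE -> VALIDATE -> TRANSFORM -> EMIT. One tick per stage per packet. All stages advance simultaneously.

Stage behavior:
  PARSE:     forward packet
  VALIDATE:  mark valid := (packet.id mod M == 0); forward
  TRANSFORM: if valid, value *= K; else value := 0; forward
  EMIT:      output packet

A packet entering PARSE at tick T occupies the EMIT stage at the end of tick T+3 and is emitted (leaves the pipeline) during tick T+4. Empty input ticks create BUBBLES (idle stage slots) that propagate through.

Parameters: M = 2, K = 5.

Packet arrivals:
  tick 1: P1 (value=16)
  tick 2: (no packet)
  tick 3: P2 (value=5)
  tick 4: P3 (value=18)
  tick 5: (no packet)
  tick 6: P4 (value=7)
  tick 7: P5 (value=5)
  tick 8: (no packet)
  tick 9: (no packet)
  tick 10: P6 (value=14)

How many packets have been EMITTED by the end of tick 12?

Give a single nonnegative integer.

Answer: 5

Derivation:
Tick 1: [PARSE:P1(v=16,ok=F), VALIDATE:-, TRANSFORM:-, EMIT:-] out:-; in:P1
Tick 2: [PARSE:-, VALIDATE:P1(v=16,ok=F), TRANSFORM:-, EMIT:-] out:-; in:-
Tick 3: [PARSE:P2(v=5,ok=F), VALIDATE:-, TRANSFORM:P1(v=0,ok=F), EMIT:-] out:-; in:P2
Tick 4: [PARSE:P3(v=18,ok=F), VALIDATE:P2(v=5,ok=T), TRANSFORM:-, EMIT:P1(v=0,ok=F)] out:-; in:P3
Tick 5: [PARSE:-, VALIDATE:P3(v=18,ok=F), TRANSFORM:P2(v=25,ok=T), EMIT:-] out:P1(v=0); in:-
Tick 6: [PARSE:P4(v=7,ok=F), VALIDATE:-, TRANSFORM:P3(v=0,ok=F), EMIT:P2(v=25,ok=T)] out:-; in:P4
Tick 7: [PARSE:P5(v=5,ok=F), VALIDATE:P4(v=7,ok=T), TRANSFORM:-, EMIT:P3(v=0,ok=F)] out:P2(v=25); in:P5
Tick 8: [PARSE:-, VALIDATE:P5(v=5,ok=F), TRANSFORM:P4(v=35,ok=T), EMIT:-] out:P3(v=0); in:-
Tick 9: [PARSE:-, VALIDATE:-, TRANSFORM:P5(v=0,ok=F), EMIT:P4(v=35,ok=T)] out:-; in:-
Tick 10: [PARSE:P6(v=14,ok=F), VALIDATE:-, TRANSFORM:-, EMIT:P5(v=0,ok=F)] out:P4(v=35); in:P6
Tick 11: [PARSE:-, VALIDATE:P6(v=14,ok=T), TRANSFORM:-, EMIT:-] out:P5(v=0); in:-
Tick 12: [PARSE:-, VALIDATE:-, TRANSFORM:P6(v=70,ok=T), EMIT:-] out:-; in:-
Emitted by tick 12: ['P1', 'P2', 'P3', 'P4', 'P5']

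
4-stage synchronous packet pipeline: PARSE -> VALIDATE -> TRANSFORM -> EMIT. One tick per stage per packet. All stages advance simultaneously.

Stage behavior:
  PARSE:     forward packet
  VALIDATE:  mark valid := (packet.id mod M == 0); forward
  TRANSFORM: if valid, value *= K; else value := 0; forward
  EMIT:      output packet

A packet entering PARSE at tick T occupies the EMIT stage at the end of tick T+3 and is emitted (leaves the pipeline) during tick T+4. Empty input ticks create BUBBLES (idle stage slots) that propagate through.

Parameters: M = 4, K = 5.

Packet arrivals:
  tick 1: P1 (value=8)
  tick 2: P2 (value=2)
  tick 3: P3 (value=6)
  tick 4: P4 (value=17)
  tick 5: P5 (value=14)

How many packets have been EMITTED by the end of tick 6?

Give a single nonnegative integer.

Answer: 2

Derivation:
Tick 1: [PARSE:P1(v=8,ok=F), VALIDATE:-, TRANSFORM:-, EMIT:-] out:-; in:P1
Tick 2: [PARSE:P2(v=2,ok=F), VALIDATE:P1(v=8,ok=F), TRANSFORM:-, EMIT:-] out:-; in:P2
Tick 3: [PARSE:P3(v=6,ok=F), VALIDATE:P2(v=2,ok=F), TRANSFORM:P1(v=0,ok=F), EMIT:-] out:-; in:P3
Tick 4: [PARSE:P4(v=17,ok=F), VALIDATE:P3(v=6,ok=F), TRANSFORM:P2(v=0,ok=F), EMIT:P1(v=0,ok=F)] out:-; in:P4
Tick 5: [PARSE:P5(v=14,ok=F), VALIDATE:P4(v=17,ok=T), TRANSFORM:P3(v=0,ok=F), EMIT:P2(v=0,ok=F)] out:P1(v=0); in:P5
Tick 6: [PARSE:-, VALIDATE:P5(v=14,ok=F), TRANSFORM:P4(v=85,ok=T), EMIT:P3(v=0,ok=F)] out:P2(v=0); in:-
Emitted by tick 6: ['P1', 'P2']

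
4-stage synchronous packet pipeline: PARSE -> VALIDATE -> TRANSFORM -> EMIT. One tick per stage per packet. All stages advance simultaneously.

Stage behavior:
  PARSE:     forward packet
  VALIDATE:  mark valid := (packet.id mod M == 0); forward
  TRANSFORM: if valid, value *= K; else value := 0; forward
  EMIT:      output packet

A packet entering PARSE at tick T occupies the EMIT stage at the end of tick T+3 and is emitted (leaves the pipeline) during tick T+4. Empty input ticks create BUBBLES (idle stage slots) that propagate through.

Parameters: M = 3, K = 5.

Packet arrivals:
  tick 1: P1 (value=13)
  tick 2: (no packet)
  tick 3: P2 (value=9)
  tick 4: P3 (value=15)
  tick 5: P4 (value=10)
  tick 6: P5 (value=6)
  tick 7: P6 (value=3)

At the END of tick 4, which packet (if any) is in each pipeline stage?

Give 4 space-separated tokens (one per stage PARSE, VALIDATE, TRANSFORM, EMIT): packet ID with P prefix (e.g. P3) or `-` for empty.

Tick 1: [PARSE:P1(v=13,ok=F), VALIDATE:-, TRANSFORM:-, EMIT:-] out:-; in:P1
Tick 2: [PARSE:-, VALIDATE:P1(v=13,ok=F), TRANSFORM:-, EMIT:-] out:-; in:-
Tick 3: [PARSE:P2(v=9,ok=F), VALIDATE:-, TRANSFORM:P1(v=0,ok=F), EMIT:-] out:-; in:P2
Tick 4: [PARSE:P3(v=15,ok=F), VALIDATE:P2(v=9,ok=F), TRANSFORM:-, EMIT:P1(v=0,ok=F)] out:-; in:P3
At end of tick 4: ['P3', 'P2', '-', 'P1']

Answer: P3 P2 - P1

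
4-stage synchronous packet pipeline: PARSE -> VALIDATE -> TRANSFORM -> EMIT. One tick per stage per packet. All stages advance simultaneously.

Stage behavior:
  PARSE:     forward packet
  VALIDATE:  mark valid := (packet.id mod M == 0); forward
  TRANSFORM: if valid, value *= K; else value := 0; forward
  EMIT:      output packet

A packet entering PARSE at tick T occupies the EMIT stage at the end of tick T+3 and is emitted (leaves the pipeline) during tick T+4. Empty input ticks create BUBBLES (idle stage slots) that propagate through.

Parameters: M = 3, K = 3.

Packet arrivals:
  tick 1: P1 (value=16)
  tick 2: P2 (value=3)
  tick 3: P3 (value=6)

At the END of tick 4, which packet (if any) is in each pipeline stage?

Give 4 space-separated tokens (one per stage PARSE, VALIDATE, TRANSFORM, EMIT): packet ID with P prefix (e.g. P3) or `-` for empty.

Answer: - P3 P2 P1

Derivation:
Tick 1: [PARSE:P1(v=16,ok=F), VALIDATE:-, TRANSFORM:-, EMIT:-] out:-; in:P1
Tick 2: [PARSE:P2(v=3,ok=F), VALIDATE:P1(v=16,ok=F), TRANSFORM:-, EMIT:-] out:-; in:P2
Tick 3: [PARSE:P3(v=6,ok=F), VALIDATE:P2(v=3,ok=F), TRANSFORM:P1(v=0,ok=F), EMIT:-] out:-; in:P3
Tick 4: [PARSE:-, VALIDATE:P3(v=6,ok=T), TRANSFORM:P2(v=0,ok=F), EMIT:P1(v=0,ok=F)] out:-; in:-
At end of tick 4: ['-', 'P3', 'P2', 'P1']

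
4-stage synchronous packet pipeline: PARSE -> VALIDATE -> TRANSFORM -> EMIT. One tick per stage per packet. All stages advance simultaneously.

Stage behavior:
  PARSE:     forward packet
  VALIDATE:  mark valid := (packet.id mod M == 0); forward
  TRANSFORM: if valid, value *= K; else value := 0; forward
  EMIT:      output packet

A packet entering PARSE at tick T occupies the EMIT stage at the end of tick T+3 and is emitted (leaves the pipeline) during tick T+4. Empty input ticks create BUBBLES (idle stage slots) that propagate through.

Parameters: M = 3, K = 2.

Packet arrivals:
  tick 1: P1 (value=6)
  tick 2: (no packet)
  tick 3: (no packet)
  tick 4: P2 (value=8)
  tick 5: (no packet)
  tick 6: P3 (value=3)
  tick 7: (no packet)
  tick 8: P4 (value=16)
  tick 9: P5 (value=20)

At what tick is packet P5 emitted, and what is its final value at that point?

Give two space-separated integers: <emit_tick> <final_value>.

Tick 1: [PARSE:P1(v=6,ok=F), VALIDATE:-, TRANSFORM:-, EMIT:-] out:-; in:P1
Tick 2: [PARSE:-, VALIDATE:P1(v=6,ok=F), TRANSFORM:-, EMIT:-] out:-; in:-
Tick 3: [PARSE:-, VALIDATE:-, TRANSFORM:P1(v=0,ok=F), EMIT:-] out:-; in:-
Tick 4: [PARSE:P2(v=8,ok=F), VALIDATE:-, TRANSFORM:-, EMIT:P1(v=0,ok=F)] out:-; in:P2
Tick 5: [PARSE:-, VALIDATE:P2(v=8,ok=F), TRANSFORM:-, EMIT:-] out:P1(v=0); in:-
Tick 6: [PARSE:P3(v=3,ok=F), VALIDATE:-, TRANSFORM:P2(v=0,ok=F), EMIT:-] out:-; in:P3
Tick 7: [PARSE:-, VALIDATE:P3(v=3,ok=T), TRANSFORM:-, EMIT:P2(v=0,ok=F)] out:-; in:-
Tick 8: [PARSE:P4(v=16,ok=F), VALIDATE:-, TRANSFORM:P3(v=6,ok=T), EMIT:-] out:P2(v=0); in:P4
Tick 9: [PARSE:P5(v=20,ok=F), VALIDATE:P4(v=16,ok=F), TRANSFORM:-, EMIT:P3(v=6,ok=T)] out:-; in:P5
Tick 10: [PARSE:-, VALIDATE:P5(v=20,ok=F), TRANSFORM:P4(v=0,ok=F), EMIT:-] out:P3(v=6); in:-
Tick 11: [PARSE:-, VALIDATE:-, TRANSFORM:P5(v=0,ok=F), EMIT:P4(v=0,ok=F)] out:-; in:-
Tick 12: [PARSE:-, VALIDATE:-, TRANSFORM:-, EMIT:P5(v=0,ok=F)] out:P4(v=0); in:-
Tick 13: [PARSE:-, VALIDATE:-, TRANSFORM:-, EMIT:-] out:P5(v=0); in:-
P5: arrives tick 9, valid=False (id=5, id%3=2), emit tick 13, final value 0

Answer: 13 0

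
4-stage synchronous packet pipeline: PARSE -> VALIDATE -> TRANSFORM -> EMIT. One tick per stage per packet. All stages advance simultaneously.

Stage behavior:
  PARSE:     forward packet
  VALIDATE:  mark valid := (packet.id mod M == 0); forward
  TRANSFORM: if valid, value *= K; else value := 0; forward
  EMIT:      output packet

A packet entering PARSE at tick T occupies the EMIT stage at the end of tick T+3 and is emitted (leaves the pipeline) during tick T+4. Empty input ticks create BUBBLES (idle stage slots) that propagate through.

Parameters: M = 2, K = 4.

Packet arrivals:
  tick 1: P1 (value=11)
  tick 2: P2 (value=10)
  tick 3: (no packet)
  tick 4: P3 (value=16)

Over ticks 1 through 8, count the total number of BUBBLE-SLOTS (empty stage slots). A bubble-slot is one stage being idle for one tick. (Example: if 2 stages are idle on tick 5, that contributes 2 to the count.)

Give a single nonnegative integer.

Tick 1: [PARSE:P1(v=11,ok=F), VALIDATE:-, TRANSFORM:-, EMIT:-] out:-; bubbles=3
Tick 2: [PARSE:P2(v=10,ok=F), VALIDATE:P1(v=11,ok=F), TRANSFORM:-, EMIT:-] out:-; bubbles=2
Tick 3: [PARSE:-, VALIDATE:P2(v=10,ok=T), TRANSFORM:P1(v=0,ok=F), EMIT:-] out:-; bubbles=2
Tick 4: [PARSE:P3(v=16,ok=F), VALIDATE:-, TRANSFORM:P2(v=40,ok=T), EMIT:P1(v=0,ok=F)] out:-; bubbles=1
Tick 5: [PARSE:-, VALIDATE:P3(v=16,ok=F), TRANSFORM:-, EMIT:P2(v=40,ok=T)] out:P1(v=0); bubbles=2
Tick 6: [PARSE:-, VALIDATE:-, TRANSFORM:P3(v=0,ok=F), EMIT:-] out:P2(v=40); bubbles=3
Tick 7: [PARSE:-, VALIDATE:-, TRANSFORM:-, EMIT:P3(v=0,ok=F)] out:-; bubbles=3
Tick 8: [PARSE:-, VALIDATE:-, TRANSFORM:-, EMIT:-] out:P3(v=0); bubbles=4
Total bubble-slots: 20

Answer: 20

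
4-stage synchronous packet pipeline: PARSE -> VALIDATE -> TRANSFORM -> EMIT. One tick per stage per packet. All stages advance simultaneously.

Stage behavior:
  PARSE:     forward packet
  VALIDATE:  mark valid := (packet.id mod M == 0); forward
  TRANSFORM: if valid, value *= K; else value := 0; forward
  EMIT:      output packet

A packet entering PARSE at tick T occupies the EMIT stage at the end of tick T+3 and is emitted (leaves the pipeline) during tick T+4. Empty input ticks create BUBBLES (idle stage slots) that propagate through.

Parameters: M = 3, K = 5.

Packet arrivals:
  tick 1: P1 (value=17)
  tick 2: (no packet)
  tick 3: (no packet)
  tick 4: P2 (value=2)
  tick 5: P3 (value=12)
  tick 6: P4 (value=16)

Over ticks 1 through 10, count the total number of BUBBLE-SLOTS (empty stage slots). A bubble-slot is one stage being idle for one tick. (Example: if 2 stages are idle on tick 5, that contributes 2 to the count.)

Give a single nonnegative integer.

Tick 1: [PARSE:P1(v=17,ok=F), VALIDATE:-, TRANSFORM:-, EMIT:-] out:-; bubbles=3
Tick 2: [PARSE:-, VALIDATE:P1(v=17,ok=F), TRANSFORM:-, EMIT:-] out:-; bubbles=3
Tick 3: [PARSE:-, VALIDATE:-, TRANSFORM:P1(v=0,ok=F), EMIT:-] out:-; bubbles=3
Tick 4: [PARSE:P2(v=2,ok=F), VALIDATE:-, TRANSFORM:-, EMIT:P1(v=0,ok=F)] out:-; bubbles=2
Tick 5: [PARSE:P3(v=12,ok=F), VALIDATE:P2(v=2,ok=F), TRANSFORM:-, EMIT:-] out:P1(v=0); bubbles=2
Tick 6: [PARSE:P4(v=16,ok=F), VALIDATE:P3(v=12,ok=T), TRANSFORM:P2(v=0,ok=F), EMIT:-] out:-; bubbles=1
Tick 7: [PARSE:-, VALIDATE:P4(v=16,ok=F), TRANSFORM:P3(v=60,ok=T), EMIT:P2(v=0,ok=F)] out:-; bubbles=1
Tick 8: [PARSE:-, VALIDATE:-, TRANSFORM:P4(v=0,ok=F), EMIT:P3(v=60,ok=T)] out:P2(v=0); bubbles=2
Tick 9: [PARSE:-, VALIDATE:-, TRANSFORM:-, EMIT:P4(v=0,ok=F)] out:P3(v=60); bubbles=3
Tick 10: [PARSE:-, VALIDATE:-, TRANSFORM:-, EMIT:-] out:P4(v=0); bubbles=4
Total bubble-slots: 24

Answer: 24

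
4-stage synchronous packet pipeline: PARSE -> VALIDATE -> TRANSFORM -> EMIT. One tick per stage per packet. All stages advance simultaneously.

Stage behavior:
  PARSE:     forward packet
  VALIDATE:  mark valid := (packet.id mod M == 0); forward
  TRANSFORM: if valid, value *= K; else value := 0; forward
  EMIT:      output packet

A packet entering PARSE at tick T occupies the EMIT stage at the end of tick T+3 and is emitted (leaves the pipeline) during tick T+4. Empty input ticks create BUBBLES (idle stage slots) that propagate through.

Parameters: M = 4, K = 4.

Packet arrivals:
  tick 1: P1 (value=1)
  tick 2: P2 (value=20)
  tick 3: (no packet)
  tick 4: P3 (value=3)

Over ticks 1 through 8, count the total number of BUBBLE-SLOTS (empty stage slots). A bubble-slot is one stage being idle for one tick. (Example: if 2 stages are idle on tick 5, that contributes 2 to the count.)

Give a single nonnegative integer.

Tick 1: [PARSE:P1(v=1,ok=F), VALIDATE:-, TRANSFORM:-, EMIT:-] out:-; bubbles=3
Tick 2: [PARSE:P2(v=20,ok=F), VALIDATE:P1(v=1,ok=F), TRANSFORM:-, EMIT:-] out:-; bubbles=2
Tick 3: [PARSE:-, VALIDATE:P2(v=20,ok=F), TRANSFORM:P1(v=0,ok=F), EMIT:-] out:-; bubbles=2
Tick 4: [PARSE:P3(v=3,ok=F), VALIDATE:-, TRANSFORM:P2(v=0,ok=F), EMIT:P1(v=0,ok=F)] out:-; bubbles=1
Tick 5: [PARSE:-, VALIDATE:P3(v=3,ok=F), TRANSFORM:-, EMIT:P2(v=0,ok=F)] out:P1(v=0); bubbles=2
Tick 6: [PARSE:-, VALIDATE:-, TRANSFORM:P3(v=0,ok=F), EMIT:-] out:P2(v=0); bubbles=3
Tick 7: [PARSE:-, VALIDATE:-, TRANSFORM:-, EMIT:P3(v=0,ok=F)] out:-; bubbles=3
Tick 8: [PARSE:-, VALIDATE:-, TRANSFORM:-, EMIT:-] out:P3(v=0); bubbles=4
Total bubble-slots: 20

Answer: 20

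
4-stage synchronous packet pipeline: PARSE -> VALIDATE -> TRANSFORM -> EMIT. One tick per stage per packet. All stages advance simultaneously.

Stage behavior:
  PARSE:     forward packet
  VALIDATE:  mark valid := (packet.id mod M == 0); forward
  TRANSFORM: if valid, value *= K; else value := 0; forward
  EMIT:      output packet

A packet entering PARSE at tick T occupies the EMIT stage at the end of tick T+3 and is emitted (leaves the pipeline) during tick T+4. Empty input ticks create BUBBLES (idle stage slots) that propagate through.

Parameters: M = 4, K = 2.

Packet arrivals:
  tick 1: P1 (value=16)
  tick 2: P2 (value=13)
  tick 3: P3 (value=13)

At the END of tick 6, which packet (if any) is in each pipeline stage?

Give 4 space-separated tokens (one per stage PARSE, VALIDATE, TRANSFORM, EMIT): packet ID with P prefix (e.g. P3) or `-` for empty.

Tick 1: [PARSE:P1(v=16,ok=F), VALIDATE:-, TRANSFORM:-, EMIT:-] out:-; in:P1
Tick 2: [PARSE:P2(v=13,ok=F), VALIDATE:P1(v=16,ok=F), TRANSFORM:-, EMIT:-] out:-; in:P2
Tick 3: [PARSE:P3(v=13,ok=F), VALIDATE:P2(v=13,ok=F), TRANSFORM:P1(v=0,ok=F), EMIT:-] out:-; in:P3
Tick 4: [PARSE:-, VALIDATE:P3(v=13,ok=F), TRANSFORM:P2(v=0,ok=F), EMIT:P1(v=0,ok=F)] out:-; in:-
Tick 5: [PARSE:-, VALIDATE:-, TRANSFORM:P3(v=0,ok=F), EMIT:P2(v=0,ok=F)] out:P1(v=0); in:-
Tick 6: [PARSE:-, VALIDATE:-, TRANSFORM:-, EMIT:P3(v=0,ok=F)] out:P2(v=0); in:-
At end of tick 6: ['-', '-', '-', 'P3']

Answer: - - - P3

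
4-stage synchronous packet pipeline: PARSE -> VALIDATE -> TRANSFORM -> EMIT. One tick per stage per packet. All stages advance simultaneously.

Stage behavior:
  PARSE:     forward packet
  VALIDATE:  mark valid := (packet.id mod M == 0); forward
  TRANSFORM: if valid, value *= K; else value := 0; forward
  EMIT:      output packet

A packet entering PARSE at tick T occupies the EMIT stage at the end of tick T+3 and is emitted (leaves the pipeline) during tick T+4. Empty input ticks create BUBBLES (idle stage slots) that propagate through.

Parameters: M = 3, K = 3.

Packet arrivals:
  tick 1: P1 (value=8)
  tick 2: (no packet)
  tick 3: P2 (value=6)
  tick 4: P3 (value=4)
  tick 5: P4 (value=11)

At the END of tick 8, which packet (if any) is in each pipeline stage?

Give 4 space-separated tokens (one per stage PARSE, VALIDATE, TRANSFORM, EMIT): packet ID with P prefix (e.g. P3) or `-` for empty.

Tick 1: [PARSE:P1(v=8,ok=F), VALIDATE:-, TRANSFORM:-, EMIT:-] out:-; in:P1
Tick 2: [PARSE:-, VALIDATE:P1(v=8,ok=F), TRANSFORM:-, EMIT:-] out:-; in:-
Tick 3: [PARSE:P2(v=6,ok=F), VALIDATE:-, TRANSFORM:P1(v=0,ok=F), EMIT:-] out:-; in:P2
Tick 4: [PARSE:P3(v=4,ok=F), VALIDATE:P2(v=6,ok=F), TRANSFORM:-, EMIT:P1(v=0,ok=F)] out:-; in:P3
Tick 5: [PARSE:P4(v=11,ok=F), VALIDATE:P3(v=4,ok=T), TRANSFORM:P2(v=0,ok=F), EMIT:-] out:P1(v=0); in:P4
Tick 6: [PARSE:-, VALIDATE:P4(v=11,ok=F), TRANSFORM:P3(v=12,ok=T), EMIT:P2(v=0,ok=F)] out:-; in:-
Tick 7: [PARSE:-, VALIDATE:-, TRANSFORM:P4(v=0,ok=F), EMIT:P3(v=12,ok=T)] out:P2(v=0); in:-
Tick 8: [PARSE:-, VALIDATE:-, TRANSFORM:-, EMIT:P4(v=0,ok=F)] out:P3(v=12); in:-
At end of tick 8: ['-', '-', '-', 'P4']

Answer: - - - P4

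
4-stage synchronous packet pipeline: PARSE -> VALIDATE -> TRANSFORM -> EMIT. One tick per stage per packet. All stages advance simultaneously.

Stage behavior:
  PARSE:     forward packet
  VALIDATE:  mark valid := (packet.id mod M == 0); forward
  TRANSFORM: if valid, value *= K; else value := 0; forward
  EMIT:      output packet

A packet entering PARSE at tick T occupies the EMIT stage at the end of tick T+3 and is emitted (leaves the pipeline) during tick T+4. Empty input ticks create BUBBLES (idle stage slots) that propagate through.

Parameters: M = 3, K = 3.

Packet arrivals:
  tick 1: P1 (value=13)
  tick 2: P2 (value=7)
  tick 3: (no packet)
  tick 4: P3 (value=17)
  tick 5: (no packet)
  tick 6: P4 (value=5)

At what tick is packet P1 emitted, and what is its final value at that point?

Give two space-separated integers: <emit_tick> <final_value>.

Tick 1: [PARSE:P1(v=13,ok=F), VALIDATE:-, TRANSFORM:-, EMIT:-] out:-; in:P1
Tick 2: [PARSE:P2(v=7,ok=F), VALIDATE:P1(v=13,ok=F), TRANSFORM:-, EMIT:-] out:-; in:P2
Tick 3: [PARSE:-, VALIDATE:P2(v=7,ok=F), TRANSFORM:P1(v=0,ok=F), EMIT:-] out:-; in:-
Tick 4: [PARSE:P3(v=17,ok=F), VALIDATE:-, TRANSFORM:P2(v=0,ok=F), EMIT:P1(v=0,ok=F)] out:-; in:P3
Tick 5: [PARSE:-, VALIDATE:P3(v=17,ok=T), TRANSFORM:-, EMIT:P2(v=0,ok=F)] out:P1(v=0); in:-
Tick 6: [PARSE:P4(v=5,ok=F), VALIDATE:-, TRANSFORM:P3(v=51,ok=T), EMIT:-] out:P2(v=0); in:P4
Tick 7: [PARSE:-, VALIDATE:P4(v=5,ok=F), TRANSFORM:-, EMIT:P3(v=51,ok=T)] out:-; in:-
Tick 8: [PARSE:-, VALIDATE:-, TRANSFORM:P4(v=0,ok=F), EMIT:-] out:P3(v=51); in:-
Tick 9: [PARSE:-, VALIDATE:-, TRANSFORM:-, EMIT:P4(v=0,ok=F)] out:-; in:-
Tick 10: [PARSE:-, VALIDATE:-, TRANSFORM:-, EMIT:-] out:P4(v=0); in:-
P1: arrives tick 1, valid=False (id=1, id%3=1), emit tick 5, final value 0

Answer: 5 0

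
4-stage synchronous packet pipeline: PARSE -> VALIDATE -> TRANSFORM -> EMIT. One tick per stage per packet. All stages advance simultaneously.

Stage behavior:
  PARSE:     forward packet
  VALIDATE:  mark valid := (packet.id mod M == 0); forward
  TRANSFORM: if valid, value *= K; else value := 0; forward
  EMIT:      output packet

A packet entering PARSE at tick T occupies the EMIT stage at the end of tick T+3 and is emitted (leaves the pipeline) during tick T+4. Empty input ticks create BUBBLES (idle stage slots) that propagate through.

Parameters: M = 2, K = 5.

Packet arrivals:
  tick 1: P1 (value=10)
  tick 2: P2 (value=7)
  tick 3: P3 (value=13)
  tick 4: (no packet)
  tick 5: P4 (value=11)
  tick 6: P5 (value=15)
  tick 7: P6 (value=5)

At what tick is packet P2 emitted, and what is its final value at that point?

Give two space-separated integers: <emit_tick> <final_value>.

Answer: 6 35

Derivation:
Tick 1: [PARSE:P1(v=10,ok=F), VALIDATE:-, TRANSFORM:-, EMIT:-] out:-; in:P1
Tick 2: [PARSE:P2(v=7,ok=F), VALIDATE:P1(v=10,ok=F), TRANSFORM:-, EMIT:-] out:-; in:P2
Tick 3: [PARSE:P3(v=13,ok=F), VALIDATE:P2(v=7,ok=T), TRANSFORM:P1(v=0,ok=F), EMIT:-] out:-; in:P3
Tick 4: [PARSE:-, VALIDATE:P3(v=13,ok=F), TRANSFORM:P2(v=35,ok=T), EMIT:P1(v=0,ok=F)] out:-; in:-
Tick 5: [PARSE:P4(v=11,ok=F), VALIDATE:-, TRANSFORM:P3(v=0,ok=F), EMIT:P2(v=35,ok=T)] out:P1(v=0); in:P4
Tick 6: [PARSE:P5(v=15,ok=F), VALIDATE:P4(v=11,ok=T), TRANSFORM:-, EMIT:P3(v=0,ok=F)] out:P2(v=35); in:P5
Tick 7: [PARSE:P6(v=5,ok=F), VALIDATE:P5(v=15,ok=F), TRANSFORM:P4(v=55,ok=T), EMIT:-] out:P3(v=0); in:P6
Tick 8: [PARSE:-, VALIDATE:P6(v=5,ok=T), TRANSFORM:P5(v=0,ok=F), EMIT:P4(v=55,ok=T)] out:-; in:-
Tick 9: [PARSE:-, VALIDATE:-, TRANSFORM:P6(v=25,ok=T), EMIT:P5(v=0,ok=F)] out:P4(v=55); in:-
Tick 10: [PARSE:-, VALIDATE:-, TRANSFORM:-, EMIT:P6(v=25,ok=T)] out:P5(v=0); in:-
Tick 11: [PARSE:-, VALIDATE:-, TRANSFORM:-, EMIT:-] out:P6(v=25); in:-
P2: arrives tick 2, valid=True (id=2, id%2=0), emit tick 6, final value 35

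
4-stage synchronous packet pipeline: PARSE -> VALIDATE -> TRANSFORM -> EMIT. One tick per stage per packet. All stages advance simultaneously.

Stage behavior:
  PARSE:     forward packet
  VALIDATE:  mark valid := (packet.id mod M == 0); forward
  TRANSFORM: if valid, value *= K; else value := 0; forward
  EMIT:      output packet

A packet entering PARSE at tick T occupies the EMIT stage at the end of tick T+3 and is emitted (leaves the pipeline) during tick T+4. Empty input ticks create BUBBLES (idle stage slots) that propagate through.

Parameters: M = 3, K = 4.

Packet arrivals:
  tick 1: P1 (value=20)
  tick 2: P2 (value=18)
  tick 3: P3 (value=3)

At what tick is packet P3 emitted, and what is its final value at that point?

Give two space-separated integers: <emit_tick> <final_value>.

Tick 1: [PARSE:P1(v=20,ok=F), VALIDATE:-, TRANSFORM:-, EMIT:-] out:-; in:P1
Tick 2: [PARSE:P2(v=18,ok=F), VALIDATE:P1(v=20,ok=F), TRANSFORM:-, EMIT:-] out:-; in:P2
Tick 3: [PARSE:P3(v=3,ok=F), VALIDATE:P2(v=18,ok=F), TRANSFORM:P1(v=0,ok=F), EMIT:-] out:-; in:P3
Tick 4: [PARSE:-, VALIDATE:P3(v=3,ok=T), TRANSFORM:P2(v=0,ok=F), EMIT:P1(v=0,ok=F)] out:-; in:-
Tick 5: [PARSE:-, VALIDATE:-, TRANSFORM:P3(v=12,ok=T), EMIT:P2(v=0,ok=F)] out:P1(v=0); in:-
Tick 6: [PARSE:-, VALIDATE:-, TRANSFORM:-, EMIT:P3(v=12,ok=T)] out:P2(v=0); in:-
Tick 7: [PARSE:-, VALIDATE:-, TRANSFORM:-, EMIT:-] out:P3(v=12); in:-
P3: arrives tick 3, valid=True (id=3, id%3=0), emit tick 7, final value 12

Answer: 7 12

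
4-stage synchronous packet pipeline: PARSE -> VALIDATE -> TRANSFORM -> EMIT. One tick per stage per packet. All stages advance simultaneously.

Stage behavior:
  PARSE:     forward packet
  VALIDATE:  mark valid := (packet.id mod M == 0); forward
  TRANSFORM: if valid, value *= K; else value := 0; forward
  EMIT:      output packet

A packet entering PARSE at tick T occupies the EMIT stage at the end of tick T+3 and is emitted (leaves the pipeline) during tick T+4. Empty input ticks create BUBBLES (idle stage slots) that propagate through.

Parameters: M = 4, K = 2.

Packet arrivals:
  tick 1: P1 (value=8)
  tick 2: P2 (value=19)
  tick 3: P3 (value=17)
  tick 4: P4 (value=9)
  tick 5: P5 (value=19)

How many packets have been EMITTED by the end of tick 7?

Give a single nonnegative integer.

Answer: 3

Derivation:
Tick 1: [PARSE:P1(v=8,ok=F), VALIDATE:-, TRANSFORM:-, EMIT:-] out:-; in:P1
Tick 2: [PARSE:P2(v=19,ok=F), VALIDATE:P1(v=8,ok=F), TRANSFORM:-, EMIT:-] out:-; in:P2
Tick 3: [PARSE:P3(v=17,ok=F), VALIDATE:P2(v=19,ok=F), TRANSFORM:P1(v=0,ok=F), EMIT:-] out:-; in:P3
Tick 4: [PARSE:P4(v=9,ok=F), VALIDATE:P3(v=17,ok=F), TRANSFORM:P2(v=0,ok=F), EMIT:P1(v=0,ok=F)] out:-; in:P4
Tick 5: [PARSE:P5(v=19,ok=F), VALIDATE:P4(v=9,ok=T), TRANSFORM:P3(v=0,ok=F), EMIT:P2(v=0,ok=F)] out:P1(v=0); in:P5
Tick 6: [PARSE:-, VALIDATE:P5(v=19,ok=F), TRANSFORM:P4(v=18,ok=T), EMIT:P3(v=0,ok=F)] out:P2(v=0); in:-
Tick 7: [PARSE:-, VALIDATE:-, TRANSFORM:P5(v=0,ok=F), EMIT:P4(v=18,ok=T)] out:P3(v=0); in:-
Emitted by tick 7: ['P1', 'P2', 'P3']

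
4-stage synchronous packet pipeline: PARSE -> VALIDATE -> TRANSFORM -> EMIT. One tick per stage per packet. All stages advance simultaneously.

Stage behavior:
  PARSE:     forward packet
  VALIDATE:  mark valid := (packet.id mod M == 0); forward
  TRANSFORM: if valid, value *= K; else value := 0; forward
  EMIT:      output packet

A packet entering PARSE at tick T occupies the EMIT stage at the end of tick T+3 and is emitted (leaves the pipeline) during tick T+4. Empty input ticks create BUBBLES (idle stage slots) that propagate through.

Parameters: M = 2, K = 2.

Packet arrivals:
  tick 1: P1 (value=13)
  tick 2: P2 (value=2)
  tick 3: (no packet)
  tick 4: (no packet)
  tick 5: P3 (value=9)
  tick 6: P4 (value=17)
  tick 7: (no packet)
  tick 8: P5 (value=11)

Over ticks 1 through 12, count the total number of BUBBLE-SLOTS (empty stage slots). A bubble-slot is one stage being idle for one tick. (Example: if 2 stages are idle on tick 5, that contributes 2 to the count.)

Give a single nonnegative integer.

Answer: 28

Derivation:
Tick 1: [PARSE:P1(v=13,ok=F), VALIDATE:-, TRANSFORM:-, EMIT:-] out:-; bubbles=3
Tick 2: [PARSE:P2(v=2,ok=F), VALIDATE:P1(v=13,ok=F), TRANSFORM:-, EMIT:-] out:-; bubbles=2
Tick 3: [PARSE:-, VALIDATE:P2(v=2,ok=T), TRANSFORM:P1(v=0,ok=F), EMIT:-] out:-; bubbles=2
Tick 4: [PARSE:-, VALIDATE:-, TRANSFORM:P2(v=4,ok=T), EMIT:P1(v=0,ok=F)] out:-; bubbles=2
Tick 5: [PARSE:P3(v=9,ok=F), VALIDATE:-, TRANSFORM:-, EMIT:P2(v=4,ok=T)] out:P1(v=0); bubbles=2
Tick 6: [PARSE:P4(v=17,ok=F), VALIDATE:P3(v=9,ok=F), TRANSFORM:-, EMIT:-] out:P2(v=4); bubbles=2
Tick 7: [PARSE:-, VALIDATE:P4(v=17,ok=T), TRANSFORM:P3(v=0,ok=F), EMIT:-] out:-; bubbles=2
Tick 8: [PARSE:P5(v=11,ok=F), VALIDATE:-, TRANSFORM:P4(v=34,ok=T), EMIT:P3(v=0,ok=F)] out:-; bubbles=1
Tick 9: [PARSE:-, VALIDATE:P5(v=11,ok=F), TRANSFORM:-, EMIT:P4(v=34,ok=T)] out:P3(v=0); bubbles=2
Tick 10: [PARSE:-, VALIDATE:-, TRANSFORM:P5(v=0,ok=F), EMIT:-] out:P4(v=34); bubbles=3
Tick 11: [PARSE:-, VALIDATE:-, TRANSFORM:-, EMIT:P5(v=0,ok=F)] out:-; bubbles=3
Tick 12: [PARSE:-, VALIDATE:-, TRANSFORM:-, EMIT:-] out:P5(v=0); bubbles=4
Total bubble-slots: 28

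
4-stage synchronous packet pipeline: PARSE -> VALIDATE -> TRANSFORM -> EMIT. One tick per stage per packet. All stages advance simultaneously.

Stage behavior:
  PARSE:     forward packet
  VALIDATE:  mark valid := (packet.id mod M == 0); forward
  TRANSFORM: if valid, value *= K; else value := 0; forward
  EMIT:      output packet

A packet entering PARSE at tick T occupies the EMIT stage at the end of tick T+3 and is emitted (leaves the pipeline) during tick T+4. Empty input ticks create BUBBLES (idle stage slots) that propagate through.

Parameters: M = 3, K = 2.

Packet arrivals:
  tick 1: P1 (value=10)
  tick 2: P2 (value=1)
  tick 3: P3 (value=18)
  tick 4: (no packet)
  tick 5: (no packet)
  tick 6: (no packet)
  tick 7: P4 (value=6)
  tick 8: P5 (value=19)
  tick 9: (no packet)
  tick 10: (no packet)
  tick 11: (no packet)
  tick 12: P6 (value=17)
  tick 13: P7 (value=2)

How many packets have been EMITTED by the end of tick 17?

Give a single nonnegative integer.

Answer: 7

Derivation:
Tick 1: [PARSE:P1(v=10,ok=F), VALIDATE:-, TRANSFORM:-, EMIT:-] out:-; in:P1
Tick 2: [PARSE:P2(v=1,ok=F), VALIDATE:P1(v=10,ok=F), TRANSFORM:-, EMIT:-] out:-; in:P2
Tick 3: [PARSE:P3(v=18,ok=F), VALIDATE:P2(v=1,ok=F), TRANSFORM:P1(v=0,ok=F), EMIT:-] out:-; in:P3
Tick 4: [PARSE:-, VALIDATE:P3(v=18,ok=T), TRANSFORM:P2(v=0,ok=F), EMIT:P1(v=0,ok=F)] out:-; in:-
Tick 5: [PARSE:-, VALIDATE:-, TRANSFORM:P3(v=36,ok=T), EMIT:P2(v=0,ok=F)] out:P1(v=0); in:-
Tick 6: [PARSE:-, VALIDATE:-, TRANSFORM:-, EMIT:P3(v=36,ok=T)] out:P2(v=0); in:-
Tick 7: [PARSE:P4(v=6,ok=F), VALIDATE:-, TRANSFORM:-, EMIT:-] out:P3(v=36); in:P4
Tick 8: [PARSE:P5(v=19,ok=F), VALIDATE:P4(v=6,ok=F), TRANSFORM:-, EMIT:-] out:-; in:P5
Tick 9: [PARSE:-, VALIDATE:P5(v=19,ok=F), TRANSFORM:P4(v=0,ok=F), EMIT:-] out:-; in:-
Tick 10: [PARSE:-, VALIDATE:-, TRANSFORM:P5(v=0,ok=F), EMIT:P4(v=0,ok=F)] out:-; in:-
Tick 11: [PARSE:-, VALIDATE:-, TRANSFORM:-, EMIT:P5(v=0,ok=F)] out:P4(v=0); in:-
Tick 12: [PARSE:P6(v=17,ok=F), VALIDATE:-, TRANSFORM:-, EMIT:-] out:P5(v=0); in:P6
Tick 13: [PARSE:P7(v=2,ok=F), VALIDATE:P6(v=17,ok=T), TRANSFORM:-, EMIT:-] out:-; in:P7
Tick 14: [PARSE:-, VALIDATE:P7(v=2,ok=F), TRANSFORM:P6(v=34,ok=T), EMIT:-] out:-; in:-
Tick 15: [PARSE:-, VALIDATE:-, TRANSFORM:P7(v=0,ok=F), EMIT:P6(v=34,ok=T)] out:-; in:-
Tick 16: [PARSE:-, VALIDATE:-, TRANSFORM:-, EMIT:P7(v=0,ok=F)] out:P6(v=34); in:-
Tick 17: [PARSE:-, VALIDATE:-, TRANSFORM:-, EMIT:-] out:P7(v=0); in:-
Emitted by tick 17: ['P1', 'P2', 'P3', 'P4', 'P5', 'P6', 'P7']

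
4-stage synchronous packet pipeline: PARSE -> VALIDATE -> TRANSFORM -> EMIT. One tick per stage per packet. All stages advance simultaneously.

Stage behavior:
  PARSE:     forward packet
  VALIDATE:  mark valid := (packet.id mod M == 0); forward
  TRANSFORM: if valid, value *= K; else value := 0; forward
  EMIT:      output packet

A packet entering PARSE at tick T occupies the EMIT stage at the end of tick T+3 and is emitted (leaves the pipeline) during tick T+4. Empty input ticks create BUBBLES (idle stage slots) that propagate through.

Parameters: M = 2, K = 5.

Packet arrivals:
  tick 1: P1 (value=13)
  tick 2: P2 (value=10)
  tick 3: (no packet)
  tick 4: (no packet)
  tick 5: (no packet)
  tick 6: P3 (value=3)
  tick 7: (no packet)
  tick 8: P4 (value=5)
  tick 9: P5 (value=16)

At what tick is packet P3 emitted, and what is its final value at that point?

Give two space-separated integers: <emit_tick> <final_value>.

Answer: 10 0

Derivation:
Tick 1: [PARSE:P1(v=13,ok=F), VALIDATE:-, TRANSFORM:-, EMIT:-] out:-; in:P1
Tick 2: [PARSE:P2(v=10,ok=F), VALIDATE:P1(v=13,ok=F), TRANSFORM:-, EMIT:-] out:-; in:P2
Tick 3: [PARSE:-, VALIDATE:P2(v=10,ok=T), TRANSFORM:P1(v=0,ok=F), EMIT:-] out:-; in:-
Tick 4: [PARSE:-, VALIDATE:-, TRANSFORM:P2(v=50,ok=T), EMIT:P1(v=0,ok=F)] out:-; in:-
Tick 5: [PARSE:-, VALIDATE:-, TRANSFORM:-, EMIT:P2(v=50,ok=T)] out:P1(v=0); in:-
Tick 6: [PARSE:P3(v=3,ok=F), VALIDATE:-, TRANSFORM:-, EMIT:-] out:P2(v=50); in:P3
Tick 7: [PARSE:-, VALIDATE:P3(v=3,ok=F), TRANSFORM:-, EMIT:-] out:-; in:-
Tick 8: [PARSE:P4(v=5,ok=F), VALIDATE:-, TRANSFORM:P3(v=0,ok=F), EMIT:-] out:-; in:P4
Tick 9: [PARSE:P5(v=16,ok=F), VALIDATE:P4(v=5,ok=T), TRANSFORM:-, EMIT:P3(v=0,ok=F)] out:-; in:P5
Tick 10: [PARSE:-, VALIDATE:P5(v=16,ok=F), TRANSFORM:P4(v=25,ok=T), EMIT:-] out:P3(v=0); in:-
Tick 11: [PARSE:-, VALIDATE:-, TRANSFORM:P5(v=0,ok=F), EMIT:P4(v=25,ok=T)] out:-; in:-
Tick 12: [PARSE:-, VALIDATE:-, TRANSFORM:-, EMIT:P5(v=0,ok=F)] out:P4(v=25); in:-
Tick 13: [PARSE:-, VALIDATE:-, TRANSFORM:-, EMIT:-] out:P5(v=0); in:-
P3: arrives tick 6, valid=False (id=3, id%2=1), emit tick 10, final value 0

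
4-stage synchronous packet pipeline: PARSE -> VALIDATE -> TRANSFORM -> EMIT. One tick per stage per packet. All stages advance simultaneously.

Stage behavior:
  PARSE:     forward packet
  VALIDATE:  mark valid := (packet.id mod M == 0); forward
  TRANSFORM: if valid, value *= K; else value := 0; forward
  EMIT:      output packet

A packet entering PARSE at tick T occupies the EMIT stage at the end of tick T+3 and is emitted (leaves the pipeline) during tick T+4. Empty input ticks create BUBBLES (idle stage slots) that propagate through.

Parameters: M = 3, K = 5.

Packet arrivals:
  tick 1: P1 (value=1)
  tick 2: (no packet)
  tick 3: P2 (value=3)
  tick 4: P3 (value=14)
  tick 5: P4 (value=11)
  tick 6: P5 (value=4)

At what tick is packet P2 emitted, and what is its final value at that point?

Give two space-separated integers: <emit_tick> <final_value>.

Answer: 7 0

Derivation:
Tick 1: [PARSE:P1(v=1,ok=F), VALIDATE:-, TRANSFORM:-, EMIT:-] out:-; in:P1
Tick 2: [PARSE:-, VALIDATE:P1(v=1,ok=F), TRANSFORM:-, EMIT:-] out:-; in:-
Tick 3: [PARSE:P2(v=3,ok=F), VALIDATE:-, TRANSFORM:P1(v=0,ok=F), EMIT:-] out:-; in:P2
Tick 4: [PARSE:P3(v=14,ok=F), VALIDATE:P2(v=3,ok=F), TRANSFORM:-, EMIT:P1(v=0,ok=F)] out:-; in:P3
Tick 5: [PARSE:P4(v=11,ok=F), VALIDATE:P3(v=14,ok=T), TRANSFORM:P2(v=0,ok=F), EMIT:-] out:P1(v=0); in:P4
Tick 6: [PARSE:P5(v=4,ok=F), VALIDATE:P4(v=11,ok=F), TRANSFORM:P3(v=70,ok=T), EMIT:P2(v=0,ok=F)] out:-; in:P5
Tick 7: [PARSE:-, VALIDATE:P5(v=4,ok=F), TRANSFORM:P4(v=0,ok=F), EMIT:P3(v=70,ok=T)] out:P2(v=0); in:-
Tick 8: [PARSE:-, VALIDATE:-, TRANSFORM:P5(v=0,ok=F), EMIT:P4(v=0,ok=F)] out:P3(v=70); in:-
Tick 9: [PARSE:-, VALIDATE:-, TRANSFORM:-, EMIT:P5(v=0,ok=F)] out:P4(v=0); in:-
Tick 10: [PARSE:-, VALIDATE:-, TRANSFORM:-, EMIT:-] out:P5(v=0); in:-
P2: arrives tick 3, valid=False (id=2, id%3=2), emit tick 7, final value 0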